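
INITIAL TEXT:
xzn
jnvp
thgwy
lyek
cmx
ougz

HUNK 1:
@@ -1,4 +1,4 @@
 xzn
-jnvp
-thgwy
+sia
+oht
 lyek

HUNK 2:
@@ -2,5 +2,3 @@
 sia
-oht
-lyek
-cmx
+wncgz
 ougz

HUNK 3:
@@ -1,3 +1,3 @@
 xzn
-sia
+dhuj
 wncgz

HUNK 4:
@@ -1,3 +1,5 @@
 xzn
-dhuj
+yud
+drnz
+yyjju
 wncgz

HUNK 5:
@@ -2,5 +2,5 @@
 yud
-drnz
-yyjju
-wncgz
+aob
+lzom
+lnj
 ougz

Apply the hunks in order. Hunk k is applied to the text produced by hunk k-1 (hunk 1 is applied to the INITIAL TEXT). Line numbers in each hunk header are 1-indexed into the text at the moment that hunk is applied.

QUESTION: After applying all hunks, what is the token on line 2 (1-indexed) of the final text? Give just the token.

Answer: yud

Derivation:
Hunk 1: at line 1 remove [jnvp,thgwy] add [sia,oht] -> 6 lines: xzn sia oht lyek cmx ougz
Hunk 2: at line 2 remove [oht,lyek,cmx] add [wncgz] -> 4 lines: xzn sia wncgz ougz
Hunk 3: at line 1 remove [sia] add [dhuj] -> 4 lines: xzn dhuj wncgz ougz
Hunk 4: at line 1 remove [dhuj] add [yud,drnz,yyjju] -> 6 lines: xzn yud drnz yyjju wncgz ougz
Hunk 5: at line 2 remove [drnz,yyjju,wncgz] add [aob,lzom,lnj] -> 6 lines: xzn yud aob lzom lnj ougz
Final line 2: yud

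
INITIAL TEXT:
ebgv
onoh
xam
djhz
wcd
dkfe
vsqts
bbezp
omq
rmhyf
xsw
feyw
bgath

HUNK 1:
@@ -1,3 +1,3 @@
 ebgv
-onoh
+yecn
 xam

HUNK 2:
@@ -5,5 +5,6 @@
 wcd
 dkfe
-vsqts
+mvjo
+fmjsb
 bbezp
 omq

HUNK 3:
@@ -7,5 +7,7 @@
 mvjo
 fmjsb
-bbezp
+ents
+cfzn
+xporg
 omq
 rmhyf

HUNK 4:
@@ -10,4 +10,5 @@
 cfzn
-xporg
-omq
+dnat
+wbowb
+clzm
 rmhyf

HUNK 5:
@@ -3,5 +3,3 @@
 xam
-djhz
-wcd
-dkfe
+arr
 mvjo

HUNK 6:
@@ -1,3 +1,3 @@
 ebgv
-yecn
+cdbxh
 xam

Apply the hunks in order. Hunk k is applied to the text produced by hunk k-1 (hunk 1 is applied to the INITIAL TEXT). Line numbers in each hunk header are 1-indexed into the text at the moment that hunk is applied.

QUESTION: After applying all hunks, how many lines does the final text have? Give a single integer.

Answer: 15

Derivation:
Hunk 1: at line 1 remove [onoh] add [yecn] -> 13 lines: ebgv yecn xam djhz wcd dkfe vsqts bbezp omq rmhyf xsw feyw bgath
Hunk 2: at line 5 remove [vsqts] add [mvjo,fmjsb] -> 14 lines: ebgv yecn xam djhz wcd dkfe mvjo fmjsb bbezp omq rmhyf xsw feyw bgath
Hunk 3: at line 7 remove [bbezp] add [ents,cfzn,xporg] -> 16 lines: ebgv yecn xam djhz wcd dkfe mvjo fmjsb ents cfzn xporg omq rmhyf xsw feyw bgath
Hunk 4: at line 10 remove [xporg,omq] add [dnat,wbowb,clzm] -> 17 lines: ebgv yecn xam djhz wcd dkfe mvjo fmjsb ents cfzn dnat wbowb clzm rmhyf xsw feyw bgath
Hunk 5: at line 3 remove [djhz,wcd,dkfe] add [arr] -> 15 lines: ebgv yecn xam arr mvjo fmjsb ents cfzn dnat wbowb clzm rmhyf xsw feyw bgath
Hunk 6: at line 1 remove [yecn] add [cdbxh] -> 15 lines: ebgv cdbxh xam arr mvjo fmjsb ents cfzn dnat wbowb clzm rmhyf xsw feyw bgath
Final line count: 15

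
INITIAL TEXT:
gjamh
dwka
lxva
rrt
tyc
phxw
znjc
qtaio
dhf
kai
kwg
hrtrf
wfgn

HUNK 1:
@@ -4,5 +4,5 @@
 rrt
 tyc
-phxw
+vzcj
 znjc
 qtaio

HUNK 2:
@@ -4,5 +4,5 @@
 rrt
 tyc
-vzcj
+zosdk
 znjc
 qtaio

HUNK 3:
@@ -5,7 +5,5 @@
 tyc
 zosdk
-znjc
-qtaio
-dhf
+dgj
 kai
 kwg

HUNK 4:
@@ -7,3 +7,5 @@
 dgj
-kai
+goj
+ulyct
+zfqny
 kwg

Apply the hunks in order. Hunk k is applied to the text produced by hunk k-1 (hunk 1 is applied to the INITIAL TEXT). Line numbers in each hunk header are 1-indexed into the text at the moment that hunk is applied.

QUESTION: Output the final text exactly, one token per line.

Hunk 1: at line 4 remove [phxw] add [vzcj] -> 13 lines: gjamh dwka lxva rrt tyc vzcj znjc qtaio dhf kai kwg hrtrf wfgn
Hunk 2: at line 4 remove [vzcj] add [zosdk] -> 13 lines: gjamh dwka lxva rrt tyc zosdk znjc qtaio dhf kai kwg hrtrf wfgn
Hunk 3: at line 5 remove [znjc,qtaio,dhf] add [dgj] -> 11 lines: gjamh dwka lxva rrt tyc zosdk dgj kai kwg hrtrf wfgn
Hunk 4: at line 7 remove [kai] add [goj,ulyct,zfqny] -> 13 lines: gjamh dwka lxva rrt tyc zosdk dgj goj ulyct zfqny kwg hrtrf wfgn

Answer: gjamh
dwka
lxva
rrt
tyc
zosdk
dgj
goj
ulyct
zfqny
kwg
hrtrf
wfgn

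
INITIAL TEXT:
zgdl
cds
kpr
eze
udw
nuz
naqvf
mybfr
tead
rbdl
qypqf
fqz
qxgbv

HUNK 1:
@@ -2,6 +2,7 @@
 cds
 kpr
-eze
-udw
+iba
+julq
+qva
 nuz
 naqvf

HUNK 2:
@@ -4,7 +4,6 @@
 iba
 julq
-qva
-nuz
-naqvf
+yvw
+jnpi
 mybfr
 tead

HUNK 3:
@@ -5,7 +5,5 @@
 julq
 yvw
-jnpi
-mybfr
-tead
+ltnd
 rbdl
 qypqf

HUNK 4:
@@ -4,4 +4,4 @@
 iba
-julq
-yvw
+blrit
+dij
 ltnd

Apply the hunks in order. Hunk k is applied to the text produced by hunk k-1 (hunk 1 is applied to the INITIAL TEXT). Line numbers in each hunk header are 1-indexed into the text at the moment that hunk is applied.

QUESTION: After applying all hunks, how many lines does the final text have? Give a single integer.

Hunk 1: at line 2 remove [eze,udw] add [iba,julq,qva] -> 14 lines: zgdl cds kpr iba julq qva nuz naqvf mybfr tead rbdl qypqf fqz qxgbv
Hunk 2: at line 4 remove [qva,nuz,naqvf] add [yvw,jnpi] -> 13 lines: zgdl cds kpr iba julq yvw jnpi mybfr tead rbdl qypqf fqz qxgbv
Hunk 3: at line 5 remove [jnpi,mybfr,tead] add [ltnd] -> 11 lines: zgdl cds kpr iba julq yvw ltnd rbdl qypqf fqz qxgbv
Hunk 4: at line 4 remove [julq,yvw] add [blrit,dij] -> 11 lines: zgdl cds kpr iba blrit dij ltnd rbdl qypqf fqz qxgbv
Final line count: 11

Answer: 11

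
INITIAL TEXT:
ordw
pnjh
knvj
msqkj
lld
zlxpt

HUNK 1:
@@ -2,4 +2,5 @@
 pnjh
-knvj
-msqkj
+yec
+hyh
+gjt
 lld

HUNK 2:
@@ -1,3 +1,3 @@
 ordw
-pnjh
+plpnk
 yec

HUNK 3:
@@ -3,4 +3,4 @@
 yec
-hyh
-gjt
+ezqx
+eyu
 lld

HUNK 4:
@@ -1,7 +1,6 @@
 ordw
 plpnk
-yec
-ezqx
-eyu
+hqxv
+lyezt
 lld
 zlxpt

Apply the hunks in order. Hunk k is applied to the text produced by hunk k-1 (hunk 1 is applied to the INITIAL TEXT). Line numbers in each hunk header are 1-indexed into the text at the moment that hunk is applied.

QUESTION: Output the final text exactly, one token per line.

Answer: ordw
plpnk
hqxv
lyezt
lld
zlxpt

Derivation:
Hunk 1: at line 2 remove [knvj,msqkj] add [yec,hyh,gjt] -> 7 lines: ordw pnjh yec hyh gjt lld zlxpt
Hunk 2: at line 1 remove [pnjh] add [plpnk] -> 7 lines: ordw plpnk yec hyh gjt lld zlxpt
Hunk 3: at line 3 remove [hyh,gjt] add [ezqx,eyu] -> 7 lines: ordw plpnk yec ezqx eyu lld zlxpt
Hunk 4: at line 1 remove [yec,ezqx,eyu] add [hqxv,lyezt] -> 6 lines: ordw plpnk hqxv lyezt lld zlxpt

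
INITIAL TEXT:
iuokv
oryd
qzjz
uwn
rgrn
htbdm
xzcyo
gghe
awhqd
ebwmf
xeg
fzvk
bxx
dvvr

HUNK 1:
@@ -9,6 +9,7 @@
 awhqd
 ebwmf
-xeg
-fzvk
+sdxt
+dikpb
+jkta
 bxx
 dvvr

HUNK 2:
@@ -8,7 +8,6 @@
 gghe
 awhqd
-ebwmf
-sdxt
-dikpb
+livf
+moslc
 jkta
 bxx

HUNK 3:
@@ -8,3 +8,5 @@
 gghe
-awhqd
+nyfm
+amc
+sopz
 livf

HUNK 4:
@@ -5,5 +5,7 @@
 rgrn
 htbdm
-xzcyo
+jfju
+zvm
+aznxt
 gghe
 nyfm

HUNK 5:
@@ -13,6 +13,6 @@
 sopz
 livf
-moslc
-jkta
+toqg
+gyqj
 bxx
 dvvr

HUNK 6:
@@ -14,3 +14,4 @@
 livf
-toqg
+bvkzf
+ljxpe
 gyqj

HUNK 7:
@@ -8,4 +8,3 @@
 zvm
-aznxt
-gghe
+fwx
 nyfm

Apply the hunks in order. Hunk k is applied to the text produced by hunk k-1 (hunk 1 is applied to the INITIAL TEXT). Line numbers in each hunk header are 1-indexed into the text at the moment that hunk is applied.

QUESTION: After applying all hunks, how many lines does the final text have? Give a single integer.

Answer: 18

Derivation:
Hunk 1: at line 9 remove [xeg,fzvk] add [sdxt,dikpb,jkta] -> 15 lines: iuokv oryd qzjz uwn rgrn htbdm xzcyo gghe awhqd ebwmf sdxt dikpb jkta bxx dvvr
Hunk 2: at line 8 remove [ebwmf,sdxt,dikpb] add [livf,moslc] -> 14 lines: iuokv oryd qzjz uwn rgrn htbdm xzcyo gghe awhqd livf moslc jkta bxx dvvr
Hunk 3: at line 8 remove [awhqd] add [nyfm,amc,sopz] -> 16 lines: iuokv oryd qzjz uwn rgrn htbdm xzcyo gghe nyfm amc sopz livf moslc jkta bxx dvvr
Hunk 4: at line 5 remove [xzcyo] add [jfju,zvm,aznxt] -> 18 lines: iuokv oryd qzjz uwn rgrn htbdm jfju zvm aznxt gghe nyfm amc sopz livf moslc jkta bxx dvvr
Hunk 5: at line 13 remove [moslc,jkta] add [toqg,gyqj] -> 18 lines: iuokv oryd qzjz uwn rgrn htbdm jfju zvm aznxt gghe nyfm amc sopz livf toqg gyqj bxx dvvr
Hunk 6: at line 14 remove [toqg] add [bvkzf,ljxpe] -> 19 lines: iuokv oryd qzjz uwn rgrn htbdm jfju zvm aznxt gghe nyfm amc sopz livf bvkzf ljxpe gyqj bxx dvvr
Hunk 7: at line 8 remove [aznxt,gghe] add [fwx] -> 18 lines: iuokv oryd qzjz uwn rgrn htbdm jfju zvm fwx nyfm amc sopz livf bvkzf ljxpe gyqj bxx dvvr
Final line count: 18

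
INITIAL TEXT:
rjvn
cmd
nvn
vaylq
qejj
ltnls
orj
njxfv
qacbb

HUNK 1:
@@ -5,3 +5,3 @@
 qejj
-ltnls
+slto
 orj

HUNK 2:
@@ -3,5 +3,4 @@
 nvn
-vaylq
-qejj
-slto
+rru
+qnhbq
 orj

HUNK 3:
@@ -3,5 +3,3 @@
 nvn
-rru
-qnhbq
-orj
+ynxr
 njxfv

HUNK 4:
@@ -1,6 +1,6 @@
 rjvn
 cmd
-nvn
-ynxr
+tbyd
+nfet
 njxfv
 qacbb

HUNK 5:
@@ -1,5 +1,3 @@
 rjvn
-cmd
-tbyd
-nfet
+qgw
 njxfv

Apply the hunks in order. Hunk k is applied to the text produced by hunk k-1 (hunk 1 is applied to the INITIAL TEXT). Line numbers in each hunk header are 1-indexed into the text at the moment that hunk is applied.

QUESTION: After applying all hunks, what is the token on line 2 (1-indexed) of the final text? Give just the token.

Answer: qgw

Derivation:
Hunk 1: at line 5 remove [ltnls] add [slto] -> 9 lines: rjvn cmd nvn vaylq qejj slto orj njxfv qacbb
Hunk 2: at line 3 remove [vaylq,qejj,slto] add [rru,qnhbq] -> 8 lines: rjvn cmd nvn rru qnhbq orj njxfv qacbb
Hunk 3: at line 3 remove [rru,qnhbq,orj] add [ynxr] -> 6 lines: rjvn cmd nvn ynxr njxfv qacbb
Hunk 4: at line 1 remove [nvn,ynxr] add [tbyd,nfet] -> 6 lines: rjvn cmd tbyd nfet njxfv qacbb
Hunk 5: at line 1 remove [cmd,tbyd,nfet] add [qgw] -> 4 lines: rjvn qgw njxfv qacbb
Final line 2: qgw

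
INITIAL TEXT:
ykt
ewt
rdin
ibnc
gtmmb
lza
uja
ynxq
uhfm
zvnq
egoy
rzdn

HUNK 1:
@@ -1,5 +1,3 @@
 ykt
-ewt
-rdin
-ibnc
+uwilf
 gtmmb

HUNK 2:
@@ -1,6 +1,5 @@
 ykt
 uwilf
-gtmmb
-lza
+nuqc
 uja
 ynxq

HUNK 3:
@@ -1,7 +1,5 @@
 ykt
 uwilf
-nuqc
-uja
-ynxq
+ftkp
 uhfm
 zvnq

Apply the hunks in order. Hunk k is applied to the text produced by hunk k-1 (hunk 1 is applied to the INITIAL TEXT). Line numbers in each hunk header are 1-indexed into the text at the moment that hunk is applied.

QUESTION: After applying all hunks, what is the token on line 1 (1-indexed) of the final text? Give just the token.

Answer: ykt

Derivation:
Hunk 1: at line 1 remove [ewt,rdin,ibnc] add [uwilf] -> 10 lines: ykt uwilf gtmmb lza uja ynxq uhfm zvnq egoy rzdn
Hunk 2: at line 1 remove [gtmmb,lza] add [nuqc] -> 9 lines: ykt uwilf nuqc uja ynxq uhfm zvnq egoy rzdn
Hunk 3: at line 1 remove [nuqc,uja,ynxq] add [ftkp] -> 7 lines: ykt uwilf ftkp uhfm zvnq egoy rzdn
Final line 1: ykt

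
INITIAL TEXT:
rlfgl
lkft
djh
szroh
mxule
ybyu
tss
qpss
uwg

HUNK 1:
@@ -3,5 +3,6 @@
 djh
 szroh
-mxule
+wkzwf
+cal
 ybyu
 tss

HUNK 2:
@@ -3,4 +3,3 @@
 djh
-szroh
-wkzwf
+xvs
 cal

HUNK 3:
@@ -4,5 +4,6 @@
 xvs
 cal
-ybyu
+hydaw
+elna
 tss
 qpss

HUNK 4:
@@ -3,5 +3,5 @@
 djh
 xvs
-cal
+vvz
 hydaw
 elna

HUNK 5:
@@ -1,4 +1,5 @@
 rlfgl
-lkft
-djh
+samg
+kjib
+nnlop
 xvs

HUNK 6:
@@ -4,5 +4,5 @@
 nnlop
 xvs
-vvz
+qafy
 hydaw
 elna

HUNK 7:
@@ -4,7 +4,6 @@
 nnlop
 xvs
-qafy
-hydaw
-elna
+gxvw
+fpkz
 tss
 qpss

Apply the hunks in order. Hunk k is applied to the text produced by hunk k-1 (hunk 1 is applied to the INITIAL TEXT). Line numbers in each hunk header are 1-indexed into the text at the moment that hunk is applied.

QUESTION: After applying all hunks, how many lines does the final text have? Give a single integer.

Hunk 1: at line 3 remove [mxule] add [wkzwf,cal] -> 10 lines: rlfgl lkft djh szroh wkzwf cal ybyu tss qpss uwg
Hunk 2: at line 3 remove [szroh,wkzwf] add [xvs] -> 9 lines: rlfgl lkft djh xvs cal ybyu tss qpss uwg
Hunk 3: at line 4 remove [ybyu] add [hydaw,elna] -> 10 lines: rlfgl lkft djh xvs cal hydaw elna tss qpss uwg
Hunk 4: at line 3 remove [cal] add [vvz] -> 10 lines: rlfgl lkft djh xvs vvz hydaw elna tss qpss uwg
Hunk 5: at line 1 remove [lkft,djh] add [samg,kjib,nnlop] -> 11 lines: rlfgl samg kjib nnlop xvs vvz hydaw elna tss qpss uwg
Hunk 6: at line 4 remove [vvz] add [qafy] -> 11 lines: rlfgl samg kjib nnlop xvs qafy hydaw elna tss qpss uwg
Hunk 7: at line 4 remove [qafy,hydaw,elna] add [gxvw,fpkz] -> 10 lines: rlfgl samg kjib nnlop xvs gxvw fpkz tss qpss uwg
Final line count: 10

Answer: 10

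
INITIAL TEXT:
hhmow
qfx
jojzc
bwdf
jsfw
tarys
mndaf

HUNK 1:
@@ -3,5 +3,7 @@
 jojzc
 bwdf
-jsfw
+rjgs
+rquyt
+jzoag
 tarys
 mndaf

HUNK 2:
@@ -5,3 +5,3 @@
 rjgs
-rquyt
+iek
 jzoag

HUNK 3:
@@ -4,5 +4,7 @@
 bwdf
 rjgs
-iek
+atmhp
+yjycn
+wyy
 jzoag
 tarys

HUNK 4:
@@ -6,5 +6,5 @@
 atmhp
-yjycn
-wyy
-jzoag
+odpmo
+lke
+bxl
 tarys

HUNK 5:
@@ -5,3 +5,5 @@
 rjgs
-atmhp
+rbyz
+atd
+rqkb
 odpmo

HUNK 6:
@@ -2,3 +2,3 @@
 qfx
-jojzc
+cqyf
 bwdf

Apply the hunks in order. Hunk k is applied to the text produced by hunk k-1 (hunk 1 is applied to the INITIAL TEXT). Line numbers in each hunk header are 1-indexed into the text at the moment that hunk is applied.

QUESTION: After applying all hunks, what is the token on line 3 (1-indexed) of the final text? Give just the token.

Answer: cqyf

Derivation:
Hunk 1: at line 3 remove [jsfw] add [rjgs,rquyt,jzoag] -> 9 lines: hhmow qfx jojzc bwdf rjgs rquyt jzoag tarys mndaf
Hunk 2: at line 5 remove [rquyt] add [iek] -> 9 lines: hhmow qfx jojzc bwdf rjgs iek jzoag tarys mndaf
Hunk 3: at line 4 remove [iek] add [atmhp,yjycn,wyy] -> 11 lines: hhmow qfx jojzc bwdf rjgs atmhp yjycn wyy jzoag tarys mndaf
Hunk 4: at line 6 remove [yjycn,wyy,jzoag] add [odpmo,lke,bxl] -> 11 lines: hhmow qfx jojzc bwdf rjgs atmhp odpmo lke bxl tarys mndaf
Hunk 5: at line 5 remove [atmhp] add [rbyz,atd,rqkb] -> 13 lines: hhmow qfx jojzc bwdf rjgs rbyz atd rqkb odpmo lke bxl tarys mndaf
Hunk 6: at line 2 remove [jojzc] add [cqyf] -> 13 lines: hhmow qfx cqyf bwdf rjgs rbyz atd rqkb odpmo lke bxl tarys mndaf
Final line 3: cqyf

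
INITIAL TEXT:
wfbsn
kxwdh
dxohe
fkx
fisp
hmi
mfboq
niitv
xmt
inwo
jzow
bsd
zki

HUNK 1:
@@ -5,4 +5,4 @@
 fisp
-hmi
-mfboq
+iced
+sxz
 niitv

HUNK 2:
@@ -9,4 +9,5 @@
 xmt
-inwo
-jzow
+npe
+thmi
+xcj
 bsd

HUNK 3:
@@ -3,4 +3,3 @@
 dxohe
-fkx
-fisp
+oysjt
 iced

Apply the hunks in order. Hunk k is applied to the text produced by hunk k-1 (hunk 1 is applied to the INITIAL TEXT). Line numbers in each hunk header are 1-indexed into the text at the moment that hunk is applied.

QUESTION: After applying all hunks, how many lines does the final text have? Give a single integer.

Hunk 1: at line 5 remove [hmi,mfboq] add [iced,sxz] -> 13 lines: wfbsn kxwdh dxohe fkx fisp iced sxz niitv xmt inwo jzow bsd zki
Hunk 2: at line 9 remove [inwo,jzow] add [npe,thmi,xcj] -> 14 lines: wfbsn kxwdh dxohe fkx fisp iced sxz niitv xmt npe thmi xcj bsd zki
Hunk 3: at line 3 remove [fkx,fisp] add [oysjt] -> 13 lines: wfbsn kxwdh dxohe oysjt iced sxz niitv xmt npe thmi xcj bsd zki
Final line count: 13

Answer: 13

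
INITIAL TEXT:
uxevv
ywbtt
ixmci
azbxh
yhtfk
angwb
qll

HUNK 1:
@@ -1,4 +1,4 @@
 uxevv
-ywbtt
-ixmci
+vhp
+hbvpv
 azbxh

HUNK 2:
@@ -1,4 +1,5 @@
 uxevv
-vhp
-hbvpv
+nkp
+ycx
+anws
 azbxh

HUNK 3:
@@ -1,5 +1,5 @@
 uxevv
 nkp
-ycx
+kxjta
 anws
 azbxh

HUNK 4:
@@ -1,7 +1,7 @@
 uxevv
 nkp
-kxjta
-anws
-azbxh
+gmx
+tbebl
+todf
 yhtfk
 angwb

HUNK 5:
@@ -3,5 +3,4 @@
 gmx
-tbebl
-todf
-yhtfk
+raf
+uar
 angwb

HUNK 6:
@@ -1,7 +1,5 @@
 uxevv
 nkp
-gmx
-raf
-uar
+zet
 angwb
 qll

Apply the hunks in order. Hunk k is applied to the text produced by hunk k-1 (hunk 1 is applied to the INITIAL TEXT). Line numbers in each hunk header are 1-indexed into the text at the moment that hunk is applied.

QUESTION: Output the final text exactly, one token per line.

Answer: uxevv
nkp
zet
angwb
qll

Derivation:
Hunk 1: at line 1 remove [ywbtt,ixmci] add [vhp,hbvpv] -> 7 lines: uxevv vhp hbvpv azbxh yhtfk angwb qll
Hunk 2: at line 1 remove [vhp,hbvpv] add [nkp,ycx,anws] -> 8 lines: uxevv nkp ycx anws azbxh yhtfk angwb qll
Hunk 3: at line 1 remove [ycx] add [kxjta] -> 8 lines: uxevv nkp kxjta anws azbxh yhtfk angwb qll
Hunk 4: at line 1 remove [kxjta,anws,azbxh] add [gmx,tbebl,todf] -> 8 lines: uxevv nkp gmx tbebl todf yhtfk angwb qll
Hunk 5: at line 3 remove [tbebl,todf,yhtfk] add [raf,uar] -> 7 lines: uxevv nkp gmx raf uar angwb qll
Hunk 6: at line 1 remove [gmx,raf,uar] add [zet] -> 5 lines: uxevv nkp zet angwb qll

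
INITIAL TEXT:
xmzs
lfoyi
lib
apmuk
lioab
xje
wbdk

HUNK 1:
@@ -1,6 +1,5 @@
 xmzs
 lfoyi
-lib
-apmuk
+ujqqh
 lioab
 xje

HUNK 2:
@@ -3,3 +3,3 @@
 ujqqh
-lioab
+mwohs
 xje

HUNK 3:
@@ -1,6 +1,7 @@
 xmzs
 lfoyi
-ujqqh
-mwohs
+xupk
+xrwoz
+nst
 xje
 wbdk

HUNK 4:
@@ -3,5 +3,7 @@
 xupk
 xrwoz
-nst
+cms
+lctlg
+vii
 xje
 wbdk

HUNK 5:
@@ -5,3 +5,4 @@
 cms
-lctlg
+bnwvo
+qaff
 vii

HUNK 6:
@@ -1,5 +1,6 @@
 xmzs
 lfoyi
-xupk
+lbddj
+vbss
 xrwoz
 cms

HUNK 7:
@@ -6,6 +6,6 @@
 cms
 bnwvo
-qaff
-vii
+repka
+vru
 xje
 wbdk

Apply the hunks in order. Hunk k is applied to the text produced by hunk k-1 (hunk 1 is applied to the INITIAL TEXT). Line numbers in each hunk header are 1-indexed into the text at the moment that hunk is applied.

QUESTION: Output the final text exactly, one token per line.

Hunk 1: at line 1 remove [lib,apmuk] add [ujqqh] -> 6 lines: xmzs lfoyi ujqqh lioab xje wbdk
Hunk 2: at line 3 remove [lioab] add [mwohs] -> 6 lines: xmzs lfoyi ujqqh mwohs xje wbdk
Hunk 3: at line 1 remove [ujqqh,mwohs] add [xupk,xrwoz,nst] -> 7 lines: xmzs lfoyi xupk xrwoz nst xje wbdk
Hunk 4: at line 3 remove [nst] add [cms,lctlg,vii] -> 9 lines: xmzs lfoyi xupk xrwoz cms lctlg vii xje wbdk
Hunk 5: at line 5 remove [lctlg] add [bnwvo,qaff] -> 10 lines: xmzs lfoyi xupk xrwoz cms bnwvo qaff vii xje wbdk
Hunk 6: at line 1 remove [xupk] add [lbddj,vbss] -> 11 lines: xmzs lfoyi lbddj vbss xrwoz cms bnwvo qaff vii xje wbdk
Hunk 7: at line 6 remove [qaff,vii] add [repka,vru] -> 11 lines: xmzs lfoyi lbddj vbss xrwoz cms bnwvo repka vru xje wbdk

Answer: xmzs
lfoyi
lbddj
vbss
xrwoz
cms
bnwvo
repka
vru
xje
wbdk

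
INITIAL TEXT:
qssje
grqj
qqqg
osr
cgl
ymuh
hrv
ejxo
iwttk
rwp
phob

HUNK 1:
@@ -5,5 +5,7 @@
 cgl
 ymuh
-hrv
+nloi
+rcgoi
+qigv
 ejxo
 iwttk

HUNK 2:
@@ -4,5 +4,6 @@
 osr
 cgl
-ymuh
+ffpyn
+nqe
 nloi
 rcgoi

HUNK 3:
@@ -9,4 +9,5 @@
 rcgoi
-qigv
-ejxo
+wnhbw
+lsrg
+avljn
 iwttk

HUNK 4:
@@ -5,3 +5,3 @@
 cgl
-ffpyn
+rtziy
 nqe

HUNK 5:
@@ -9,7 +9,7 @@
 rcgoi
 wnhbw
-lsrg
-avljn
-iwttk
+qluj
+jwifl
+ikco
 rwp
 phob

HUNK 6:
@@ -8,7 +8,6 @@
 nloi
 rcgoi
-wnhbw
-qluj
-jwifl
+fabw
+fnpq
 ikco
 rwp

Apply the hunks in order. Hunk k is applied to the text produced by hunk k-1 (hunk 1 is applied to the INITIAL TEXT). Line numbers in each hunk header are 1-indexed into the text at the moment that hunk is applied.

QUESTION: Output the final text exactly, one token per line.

Hunk 1: at line 5 remove [hrv] add [nloi,rcgoi,qigv] -> 13 lines: qssje grqj qqqg osr cgl ymuh nloi rcgoi qigv ejxo iwttk rwp phob
Hunk 2: at line 4 remove [ymuh] add [ffpyn,nqe] -> 14 lines: qssje grqj qqqg osr cgl ffpyn nqe nloi rcgoi qigv ejxo iwttk rwp phob
Hunk 3: at line 9 remove [qigv,ejxo] add [wnhbw,lsrg,avljn] -> 15 lines: qssje grqj qqqg osr cgl ffpyn nqe nloi rcgoi wnhbw lsrg avljn iwttk rwp phob
Hunk 4: at line 5 remove [ffpyn] add [rtziy] -> 15 lines: qssje grqj qqqg osr cgl rtziy nqe nloi rcgoi wnhbw lsrg avljn iwttk rwp phob
Hunk 5: at line 9 remove [lsrg,avljn,iwttk] add [qluj,jwifl,ikco] -> 15 lines: qssje grqj qqqg osr cgl rtziy nqe nloi rcgoi wnhbw qluj jwifl ikco rwp phob
Hunk 6: at line 8 remove [wnhbw,qluj,jwifl] add [fabw,fnpq] -> 14 lines: qssje grqj qqqg osr cgl rtziy nqe nloi rcgoi fabw fnpq ikco rwp phob

Answer: qssje
grqj
qqqg
osr
cgl
rtziy
nqe
nloi
rcgoi
fabw
fnpq
ikco
rwp
phob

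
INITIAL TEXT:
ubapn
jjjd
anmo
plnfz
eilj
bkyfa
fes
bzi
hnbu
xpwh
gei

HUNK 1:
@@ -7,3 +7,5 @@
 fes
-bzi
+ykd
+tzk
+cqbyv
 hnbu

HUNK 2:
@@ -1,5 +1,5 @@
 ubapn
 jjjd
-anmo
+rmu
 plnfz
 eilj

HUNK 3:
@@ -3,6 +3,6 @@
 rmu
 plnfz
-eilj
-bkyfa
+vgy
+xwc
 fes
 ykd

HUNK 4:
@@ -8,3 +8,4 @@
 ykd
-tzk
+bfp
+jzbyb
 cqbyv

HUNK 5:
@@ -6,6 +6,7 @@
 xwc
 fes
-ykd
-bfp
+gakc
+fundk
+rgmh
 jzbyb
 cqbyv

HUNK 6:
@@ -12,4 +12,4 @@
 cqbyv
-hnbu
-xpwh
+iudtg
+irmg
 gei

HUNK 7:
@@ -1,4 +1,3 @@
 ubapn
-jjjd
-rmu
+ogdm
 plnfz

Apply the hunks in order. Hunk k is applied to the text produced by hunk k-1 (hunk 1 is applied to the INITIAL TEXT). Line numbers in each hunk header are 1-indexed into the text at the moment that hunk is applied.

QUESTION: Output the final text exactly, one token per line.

Hunk 1: at line 7 remove [bzi] add [ykd,tzk,cqbyv] -> 13 lines: ubapn jjjd anmo plnfz eilj bkyfa fes ykd tzk cqbyv hnbu xpwh gei
Hunk 2: at line 1 remove [anmo] add [rmu] -> 13 lines: ubapn jjjd rmu plnfz eilj bkyfa fes ykd tzk cqbyv hnbu xpwh gei
Hunk 3: at line 3 remove [eilj,bkyfa] add [vgy,xwc] -> 13 lines: ubapn jjjd rmu plnfz vgy xwc fes ykd tzk cqbyv hnbu xpwh gei
Hunk 4: at line 8 remove [tzk] add [bfp,jzbyb] -> 14 lines: ubapn jjjd rmu plnfz vgy xwc fes ykd bfp jzbyb cqbyv hnbu xpwh gei
Hunk 5: at line 6 remove [ykd,bfp] add [gakc,fundk,rgmh] -> 15 lines: ubapn jjjd rmu plnfz vgy xwc fes gakc fundk rgmh jzbyb cqbyv hnbu xpwh gei
Hunk 6: at line 12 remove [hnbu,xpwh] add [iudtg,irmg] -> 15 lines: ubapn jjjd rmu plnfz vgy xwc fes gakc fundk rgmh jzbyb cqbyv iudtg irmg gei
Hunk 7: at line 1 remove [jjjd,rmu] add [ogdm] -> 14 lines: ubapn ogdm plnfz vgy xwc fes gakc fundk rgmh jzbyb cqbyv iudtg irmg gei

Answer: ubapn
ogdm
plnfz
vgy
xwc
fes
gakc
fundk
rgmh
jzbyb
cqbyv
iudtg
irmg
gei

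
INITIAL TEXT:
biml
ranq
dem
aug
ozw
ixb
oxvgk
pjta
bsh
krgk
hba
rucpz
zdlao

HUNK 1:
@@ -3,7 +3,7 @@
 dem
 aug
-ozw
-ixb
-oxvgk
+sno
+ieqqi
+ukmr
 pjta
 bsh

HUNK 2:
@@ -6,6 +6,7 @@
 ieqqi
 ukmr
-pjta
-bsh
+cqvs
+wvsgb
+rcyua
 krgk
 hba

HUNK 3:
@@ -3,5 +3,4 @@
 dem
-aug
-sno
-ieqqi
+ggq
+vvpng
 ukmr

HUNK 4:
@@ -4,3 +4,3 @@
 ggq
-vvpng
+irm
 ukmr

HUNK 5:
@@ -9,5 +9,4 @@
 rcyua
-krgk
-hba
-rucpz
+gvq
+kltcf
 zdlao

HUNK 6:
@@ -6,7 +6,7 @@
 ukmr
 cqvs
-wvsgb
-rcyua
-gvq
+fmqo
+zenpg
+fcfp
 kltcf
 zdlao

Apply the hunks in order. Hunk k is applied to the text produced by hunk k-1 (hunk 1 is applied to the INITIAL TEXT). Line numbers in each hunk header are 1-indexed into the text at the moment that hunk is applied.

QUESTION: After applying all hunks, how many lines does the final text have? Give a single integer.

Answer: 12

Derivation:
Hunk 1: at line 3 remove [ozw,ixb,oxvgk] add [sno,ieqqi,ukmr] -> 13 lines: biml ranq dem aug sno ieqqi ukmr pjta bsh krgk hba rucpz zdlao
Hunk 2: at line 6 remove [pjta,bsh] add [cqvs,wvsgb,rcyua] -> 14 lines: biml ranq dem aug sno ieqqi ukmr cqvs wvsgb rcyua krgk hba rucpz zdlao
Hunk 3: at line 3 remove [aug,sno,ieqqi] add [ggq,vvpng] -> 13 lines: biml ranq dem ggq vvpng ukmr cqvs wvsgb rcyua krgk hba rucpz zdlao
Hunk 4: at line 4 remove [vvpng] add [irm] -> 13 lines: biml ranq dem ggq irm ukmr cqvs wvsgb rcyua krgk hba rucpz zdlao
Hunk 5: at line 9 remove [krgk,hba,rucpz] add [gvq,kltcf] -> 12 lines: biml ranq dem ggq irm ukmr cqvs wvsgb rcyua gvq kltcf zdlao
Hunk 6: at line 6 remove [wvsgb,rcyua,gvq] add [fmqo,zenpg,fcfp] -> 12 lines: biml ranq dem ggq irm ukmr cqvs fmqo zenpg fcfp kltcf zdlao
Final line count: 12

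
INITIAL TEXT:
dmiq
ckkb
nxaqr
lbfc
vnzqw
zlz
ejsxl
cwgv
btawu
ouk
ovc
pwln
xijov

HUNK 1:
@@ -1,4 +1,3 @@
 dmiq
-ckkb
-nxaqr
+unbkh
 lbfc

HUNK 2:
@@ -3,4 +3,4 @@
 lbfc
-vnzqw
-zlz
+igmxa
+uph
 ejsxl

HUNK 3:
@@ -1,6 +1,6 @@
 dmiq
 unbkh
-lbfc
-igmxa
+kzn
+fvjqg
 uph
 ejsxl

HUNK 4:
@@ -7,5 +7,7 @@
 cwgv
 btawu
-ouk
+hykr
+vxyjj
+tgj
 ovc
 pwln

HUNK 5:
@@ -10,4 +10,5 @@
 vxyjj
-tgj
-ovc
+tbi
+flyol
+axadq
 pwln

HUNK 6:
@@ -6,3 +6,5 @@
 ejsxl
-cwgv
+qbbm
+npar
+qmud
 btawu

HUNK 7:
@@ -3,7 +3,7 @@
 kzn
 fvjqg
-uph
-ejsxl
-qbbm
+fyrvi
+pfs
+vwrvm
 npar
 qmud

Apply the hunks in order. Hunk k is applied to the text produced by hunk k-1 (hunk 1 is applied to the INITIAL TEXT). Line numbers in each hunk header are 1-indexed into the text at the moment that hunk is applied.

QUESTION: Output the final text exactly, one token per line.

Hunk 1: at line 1 remove [ckkb,nxaqr] add [unbkh] -> 12 lines: dmiq unbkh lbfc vnzqw zlz ejsxl cwgv btawu ouk ovc pwln xijov
Hunk 2: at line 3 remove [vnzqw,zlz] add [igmxa,uph] -> 12 lines: dmiq unbkh lbfc igmxa uph ejsxl cwgv btawu ouk ovc pwln xijov
Hunk 3: at line 1 remove [lbfc,igmxa] add [kzn,fvjqg] -> 12 lines: dmiq unbkh kzn fvjqg uph ejsxl cwgv btawu ouk ovc pwln xijov
Hunk 4: at line 7 remove [ouk] add [hykr,vxyjj,tgj] -> 14 lines: dmiq unbkh kzn fvjqg uph ejsxl cwgv btawu hykr vxyjj tgj ovc pwln xijov
Hunk 5: at line 10 remove [tgj,ovc] add [tbi,flyol,axadq] -> 15 lines: dmiq unbkh kzn fvjqg uph ejsxl cwgv btawu hykr vxyjj tbi flyol axadq pwln xijov
Hunk 6: at line 6 remove [cwgv] add [qbbm,npar,qmud] -> 17 lines: dmiq unbkh kzn fvjqg uph ejsxl qbbm npar qmud btawu hykr vxyjj tbi flyol axadq pwln xijov
Hunk 7: at line 3 remove [uph,ejsxl,qbbm] add [fyrvi,pfs,vwrvm] -> 17 lines: dmiq unbkh kzn fvjqg fyrvi pfs vwrvm npar qmud btawu hykr vxyjj tbi flyol axadq pwln xijov

Answer: dmiq
unbkh
kzn
fvjqg
fyrvi
pfs
vwrvm
npar
qmud
btawu
hykr
vxyjj
tbi
flyol
axadq
pwln
xijov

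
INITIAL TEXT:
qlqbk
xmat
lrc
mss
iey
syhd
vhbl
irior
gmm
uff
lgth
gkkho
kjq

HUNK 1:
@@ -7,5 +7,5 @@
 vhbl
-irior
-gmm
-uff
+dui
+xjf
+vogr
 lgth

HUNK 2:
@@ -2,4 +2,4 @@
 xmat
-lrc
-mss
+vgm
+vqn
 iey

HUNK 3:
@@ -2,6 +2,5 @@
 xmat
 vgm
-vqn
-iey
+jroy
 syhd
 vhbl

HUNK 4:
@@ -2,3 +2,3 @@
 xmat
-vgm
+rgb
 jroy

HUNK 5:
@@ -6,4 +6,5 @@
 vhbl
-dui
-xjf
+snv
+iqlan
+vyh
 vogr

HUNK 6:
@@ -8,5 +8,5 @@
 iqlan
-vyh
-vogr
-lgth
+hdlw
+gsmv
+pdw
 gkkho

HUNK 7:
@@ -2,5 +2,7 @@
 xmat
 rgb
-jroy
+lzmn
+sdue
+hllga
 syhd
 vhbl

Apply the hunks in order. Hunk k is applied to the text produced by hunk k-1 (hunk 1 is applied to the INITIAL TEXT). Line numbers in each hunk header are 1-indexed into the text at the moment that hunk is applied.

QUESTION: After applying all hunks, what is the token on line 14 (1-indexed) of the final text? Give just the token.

Answer: gkkho

Derivation:
Hunk 1: at line 7 remove [irior,gmm,uff] add [dui,xjf,vogr] -> 13 lines: qlqbk xmat lrc mss iey syhd vhbl dui xjf vogr lgth gkkho kjq
Hunk 2: at line 2 remove [lrc,mss] add [vgm,vqn] -> 13 lines: qlqbk xmat vgm vqn iey syhd vhbl dui xjf vogr lgth gkkho kjq
Hunk 3: at line 2 remove [vqn,iey] add [jroy] -> 12 lines: qlqbk xmat vgm jroy syhd vhbl dui xjf vogr lgth gkkho kjq
Hunk 4: at line 2 remove [vgm] add [rgb] -> 12 lines: qlqbk xmat rgb jroy syhd vhbl dui xjf vogr lgth gkkho kjq
Hunk 5: at line 6 remove [dui,xjf] add [snv,iqlan,vyh] -> 13 lines: qlqbk xmat rgb jroy syhd vhbl snv iqlan vyh vogr lgth gkkho kjq
Hunk 6: at line 8 remove [vyh,vogr,lgth] add [hdlw,gsmv,pdw] -> 13 lines: qlqbk xmat rgb jroy syhd vhbl snv iqlan hdlw gsmv pdw gkkho kjq
Hunk 7: at line 2 remove [jroy] add [lzmn,sdue,hllga] -> 15 lines: qlqbk xmat rgb lzmn sdue hllga syhd vhbl snv iqlan hdlw gsmv pdw gkkho kjq
Final line 14: gkkho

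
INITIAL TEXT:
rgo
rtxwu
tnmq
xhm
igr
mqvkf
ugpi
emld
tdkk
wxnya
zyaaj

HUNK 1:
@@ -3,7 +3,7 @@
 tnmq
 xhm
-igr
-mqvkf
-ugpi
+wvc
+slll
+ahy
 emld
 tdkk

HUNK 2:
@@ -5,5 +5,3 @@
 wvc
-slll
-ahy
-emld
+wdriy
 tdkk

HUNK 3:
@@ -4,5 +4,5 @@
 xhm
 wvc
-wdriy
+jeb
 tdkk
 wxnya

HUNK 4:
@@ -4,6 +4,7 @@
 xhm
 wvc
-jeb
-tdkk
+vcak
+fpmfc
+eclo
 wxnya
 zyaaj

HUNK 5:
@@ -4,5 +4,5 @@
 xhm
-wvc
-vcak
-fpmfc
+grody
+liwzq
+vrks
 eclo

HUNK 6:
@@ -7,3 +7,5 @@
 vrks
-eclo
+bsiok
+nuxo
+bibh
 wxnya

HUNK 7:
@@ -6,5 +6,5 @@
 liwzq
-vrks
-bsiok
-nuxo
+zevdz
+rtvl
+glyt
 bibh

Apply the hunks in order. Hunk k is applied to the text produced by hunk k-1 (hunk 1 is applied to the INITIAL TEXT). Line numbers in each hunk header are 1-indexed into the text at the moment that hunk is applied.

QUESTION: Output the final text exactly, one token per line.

Answer: rgo
rtxwu
tnmq
xhm
grody
liwzq
zevdz
rtvl
glyt
bibh
wxnya
zyaaj

Derivation:
Hunk 1: at line 3 remove [igr,mqvkf,ugpi] add [wvc,slll,ahy] -> 11 lines: rgo rtxwu tnmq xhm wvc slll ahy emld tdkk wxnya zyaaj
Hunk 2: at line 5 remove [slll,ahy,emld] add [wdriy] -> 9 lines: rgo rtxwu tnmq xhm wvc wdriy tdkk wxnya zyaaj
Hunk 3: at line 4 remove [wdriy] add [jeb] -> 9 lines: rgo rtxwu tnmq xhm wvc jeb tdkk wxnya zyaaj
Hunk 4: at line 4 remove [jeb,tdkk] add [vcak,fpmfc,eclo] -> 10 lines: rgo rtxwu tnmq xhm wvc vcak fpmfc eclo wxnya zyaaj
Hunk 5: at line 4 remove [wvc,vcak,fpmfc] add [grody,liwzq,vrks] -> 10 lines: rgo rtxwu tnmq xhm grody liwzq vrks eclo wxnya zyaaj
Hunk 6: at line 7 remove [eclo] add [bsiok,nuxo,bibh] -> 12 lines: rgo rtxwu tnmq xhm grody liwzq vrks bsiok nuxo bibh wxnya zyaaj
Hunk 7: at line 6 remove [vrks,bsiok,nuxo] add [zevdz,rtvl,glyt] -> 12 lines: rgo rtxwu tnmq xhm grody liwzq zevdz rtvl glyt bibh wxnya zyaaj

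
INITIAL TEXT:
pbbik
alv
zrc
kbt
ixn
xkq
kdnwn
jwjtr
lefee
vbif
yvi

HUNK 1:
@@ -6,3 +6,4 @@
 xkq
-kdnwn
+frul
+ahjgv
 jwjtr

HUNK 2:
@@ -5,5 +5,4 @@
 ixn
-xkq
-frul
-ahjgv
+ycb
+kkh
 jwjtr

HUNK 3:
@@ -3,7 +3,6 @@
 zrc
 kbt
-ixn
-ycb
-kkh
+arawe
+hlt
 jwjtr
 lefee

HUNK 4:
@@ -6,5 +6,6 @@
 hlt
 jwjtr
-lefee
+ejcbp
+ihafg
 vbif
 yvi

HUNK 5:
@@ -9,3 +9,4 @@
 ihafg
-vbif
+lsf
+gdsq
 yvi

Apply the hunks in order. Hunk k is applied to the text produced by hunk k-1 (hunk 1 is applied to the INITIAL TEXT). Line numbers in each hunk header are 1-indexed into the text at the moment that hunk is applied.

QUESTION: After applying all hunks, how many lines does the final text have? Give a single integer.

Hunk 1: at line 6 remove [kdnwn] add [frul,ahjgv] -> 12 lines: pbbik alv zrc kbt ixn xkq frul ahjgv jwjtr lefee vbif yvi
Hunk 2: at line 5 remove [xkq,frul,ahjgv] add [ycb,kkh] -> 11 lines: pbbik alv zrc kbt ixn ycb kkh jwjtr lefee vbif yvi
Hunk 3: at line 3 remove [ixn,ycb,kkh] add [arawe,hlt] -> 10 lines: pbbik alv zrc kbt arawe hlt jwjtr lefee vbif yvi
Hunk 4: at line 6 remove [lefee] add [ejcbp,ihafg] -> 11 lines: pbbik alv zrc kbt arawe hlt jwjtr ejcbp ihafg vbif yvi
Hunk 5: at line 9 remove [vbif] add [lsf,gdsq] -> 12 lines: pbbik alv zrc kbt arawe hlt jwjtr ejcbp ihafg lsf gdsq yvi
Final line count: 12

Answer: 12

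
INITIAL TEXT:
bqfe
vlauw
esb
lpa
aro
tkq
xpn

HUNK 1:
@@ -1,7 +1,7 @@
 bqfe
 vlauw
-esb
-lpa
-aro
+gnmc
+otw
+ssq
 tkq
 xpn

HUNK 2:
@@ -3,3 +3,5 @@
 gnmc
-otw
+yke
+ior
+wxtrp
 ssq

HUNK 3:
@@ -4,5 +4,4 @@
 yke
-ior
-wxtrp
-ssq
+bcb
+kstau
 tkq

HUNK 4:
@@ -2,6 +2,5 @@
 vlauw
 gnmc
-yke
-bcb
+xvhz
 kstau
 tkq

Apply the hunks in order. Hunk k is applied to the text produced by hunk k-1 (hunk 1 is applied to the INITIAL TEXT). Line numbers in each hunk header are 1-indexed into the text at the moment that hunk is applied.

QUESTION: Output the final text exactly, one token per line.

Hunk 1: at line 1 remove [esb,lpa,aro] add [gnmc,otw,ssq] -> 7 lines: bqfe vlauw gnmc otw ssq tkq xpn
Hunk 2: at line 3 remove [otw] add [yke,ior,wxtrp] -> 9 lines: bqfe vlauw gnmc yke ior wxtrp ssq tkq xpn
Hunk 3: at line 4 remove [ior,wxtrp,ssq] add [bcb,kstau] -> 8 lines: bqfe vlauw gnmc yke bcb kstau tkq xpn
Hunk 4: at line 2 remove [yke,bcb] add [xvhz] -> 7 lines: bqfe vlauw gnmc xvhz kstau tkq xpn

Answer: bqfe
vlauw
gnmc
xvhz
kstau
tkq
xpn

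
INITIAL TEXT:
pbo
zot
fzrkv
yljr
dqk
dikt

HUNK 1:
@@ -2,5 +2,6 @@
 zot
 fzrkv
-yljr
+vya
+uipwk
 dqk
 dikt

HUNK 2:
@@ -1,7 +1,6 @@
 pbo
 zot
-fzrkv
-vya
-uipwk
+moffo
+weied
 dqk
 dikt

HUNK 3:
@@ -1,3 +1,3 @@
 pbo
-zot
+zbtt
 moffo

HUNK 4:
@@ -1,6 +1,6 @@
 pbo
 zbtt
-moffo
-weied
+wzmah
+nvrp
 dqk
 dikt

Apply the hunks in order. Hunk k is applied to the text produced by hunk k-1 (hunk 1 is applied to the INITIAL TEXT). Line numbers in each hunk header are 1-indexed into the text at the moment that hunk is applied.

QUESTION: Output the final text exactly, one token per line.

Answer: pbo
zbtt
wzmah
nvrp
dqk
dikt

Derivation:
Hunk 1: at line 2 remove [yljr] add [vya,uipwk] -> 7 lines: pbo zot fzrkv vya uipwk dqk dikt
Hunk 2: at line 1 remove [fzrkv,vya,uipwk] add [moffo,weied] -> 6 lines: pbo zot moffo weied dqk dikt
Hunk 3: at line 1 remove [zot] add [zbtt] -> 6 lines: pbo zbtt moffo weied dqk dikt
Hunk 4: at line 1 remove [moffo,weied] add [wzmah,nvrp] -> 6 lines: pbo zbtt wzmah nvrp dqk dikt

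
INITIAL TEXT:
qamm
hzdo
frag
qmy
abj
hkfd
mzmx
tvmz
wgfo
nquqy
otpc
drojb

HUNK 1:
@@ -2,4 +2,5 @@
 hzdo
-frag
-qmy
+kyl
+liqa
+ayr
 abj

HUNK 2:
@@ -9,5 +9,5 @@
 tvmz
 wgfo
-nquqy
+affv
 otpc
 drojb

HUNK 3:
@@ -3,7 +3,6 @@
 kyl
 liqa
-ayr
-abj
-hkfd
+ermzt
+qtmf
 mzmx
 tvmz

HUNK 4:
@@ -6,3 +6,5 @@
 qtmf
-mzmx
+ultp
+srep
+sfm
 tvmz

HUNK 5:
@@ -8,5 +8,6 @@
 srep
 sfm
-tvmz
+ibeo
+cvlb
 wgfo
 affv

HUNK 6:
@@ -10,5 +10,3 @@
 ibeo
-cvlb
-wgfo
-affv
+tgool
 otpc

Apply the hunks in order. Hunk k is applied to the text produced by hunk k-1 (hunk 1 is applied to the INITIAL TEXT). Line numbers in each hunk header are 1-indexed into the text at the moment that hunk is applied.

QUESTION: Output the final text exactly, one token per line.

Hunk 1: at line 2 remove [frag,qmy] add [kyl,liqa,ayr] -> 13 lines: qamm hzdo kyl liqa ayr abj hkfd mzmx tvmz wgfo nquqy otpc drojb
Hunk 2: at line 9 remove [nquqy] add [affv] -> 13 lines: qamm hzdo kyl liqa ayr abj hkfd mzmx tvmz wgfo affv otpc drojb
Hunk 3: at line 3 remove [ayr,abj,hkfd] add [ermzt,qtmf] -> 12 lines: qamm hzdo kyl liqa ermzt qtmf mzmx tvmz wgfo affv otpc drojb
Hunk 4: at line 6 remove [mzmx] add [ultp,srep,sfm] -> 14 lines: qamm hzdo kyl liqa ermzt qtmf ultp srep sfm tvmz wgfo affv otpc drojb
Hunk 5: at line 8 remove [tvmz] add [ibeo,cvlb] -> 15 lines: qamm hzdo kyl liqa ermzt qtmf ultp srep sfm ibeo cvlb wgfo affv otpc drojb
Hunk 6: at line 10 remove [cvlb,wgfo,affv] add [tgool] -> 13 lines: qamm hzdo kyl liqa ermzt qtmf ultp srep sfm ibeo tgool otpc drojb

Answer: qamm
hzdo
kyl
liqa
ermzt
qtmf
ultp
srep
sfm
ibeo
tgool
otpc
drojb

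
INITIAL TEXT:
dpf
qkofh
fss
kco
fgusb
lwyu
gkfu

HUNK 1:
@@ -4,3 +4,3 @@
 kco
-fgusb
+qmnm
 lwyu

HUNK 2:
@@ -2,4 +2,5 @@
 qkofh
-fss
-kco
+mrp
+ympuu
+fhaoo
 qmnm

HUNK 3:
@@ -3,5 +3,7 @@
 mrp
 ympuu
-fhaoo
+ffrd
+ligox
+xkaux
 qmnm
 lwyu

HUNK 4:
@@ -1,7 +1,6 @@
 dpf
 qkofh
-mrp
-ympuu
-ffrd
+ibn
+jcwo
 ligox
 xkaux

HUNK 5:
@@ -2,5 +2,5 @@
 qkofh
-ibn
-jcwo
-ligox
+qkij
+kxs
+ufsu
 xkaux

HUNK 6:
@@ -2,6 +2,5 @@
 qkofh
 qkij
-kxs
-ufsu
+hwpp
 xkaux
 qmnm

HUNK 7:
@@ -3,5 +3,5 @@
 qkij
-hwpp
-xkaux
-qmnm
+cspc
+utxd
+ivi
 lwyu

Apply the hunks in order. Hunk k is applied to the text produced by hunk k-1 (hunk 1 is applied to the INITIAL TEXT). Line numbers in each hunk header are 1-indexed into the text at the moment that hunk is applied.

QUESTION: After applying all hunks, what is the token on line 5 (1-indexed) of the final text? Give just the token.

Hunk 1: at line 4 remove [fgusb] add [qmnm] -> 7 lines: dpf qkofh fss kco qmnm lwyu gkfu
Hunk 2: at line 2 remove [fss,kco] add [mrp,ympuu,fhaoo] -> 8 lines: dpf qkofh mrp ympuu fhaoo qmnm lwyu gkfu
Hunk 3: at line 3 remove [fhaoo] add [ffrd,ligox,xkaux] -> 10 lines: dpf qkofh mrp ympuu ffrd ligox xkaux qmnm lwyu gkfu
Hunk 4: at line 1 remove [mrp,ympuu,ffrd] add [ibn,jcwo] -> 9 lines: dpf qkofh ibn jcwo ligox xkaux qmnm lwyu gkfu
Hunk 5: at line 2 remove [ibn,jcwo,ligox] add [qkij,kxs,ufsu] -> 9 lines: dpf qkofh qkij kxs ufsu xkaux qmnm lwyu gkfu
Hunk 6: at line 2 remove [kxs,ufsu] add [hwpp] -> 8 lines: dpf qkofh qkij hwpp xkaux qmnm lwyu gkfu
Hunk 7: at line 3 remove [hwpp,xkaux,qmnm] add [cspc,utxd,ivi] -> 8 lines: dpf qkofh qkij cspc utxd ivi lwyu gkfu
Final line 5: utxd

Answer: utxd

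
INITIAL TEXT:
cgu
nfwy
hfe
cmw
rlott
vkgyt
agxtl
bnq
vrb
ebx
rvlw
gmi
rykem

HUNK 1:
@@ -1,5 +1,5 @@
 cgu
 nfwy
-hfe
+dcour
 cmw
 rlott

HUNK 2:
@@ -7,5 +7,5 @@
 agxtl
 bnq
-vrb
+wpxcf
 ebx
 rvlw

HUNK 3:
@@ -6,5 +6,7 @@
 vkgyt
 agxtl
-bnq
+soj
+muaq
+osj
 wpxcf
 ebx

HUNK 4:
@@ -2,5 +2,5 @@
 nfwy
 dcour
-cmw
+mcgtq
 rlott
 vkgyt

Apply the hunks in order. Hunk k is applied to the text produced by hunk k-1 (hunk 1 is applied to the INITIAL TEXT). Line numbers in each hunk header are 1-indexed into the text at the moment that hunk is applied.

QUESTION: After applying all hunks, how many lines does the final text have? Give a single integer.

Answer: 15

Derivation:
Hunk 1: at line 1 remove [hfe] add [dcour] -> 13 lines: cgu nfwy dcour cmw rlott vkgyt agxtl bnq vrb ebx rvlw gmi rykem
Hunk 2: at line 7 remove [vrb] add [wpxcf] -> 13 lines: cgu nfwy dcour cmw rlott vkgyt agxtl bnq wpxcf ebx rvlw gmi rykem
Hunk 3: at line 6 remove [bnq] add [soj,muaq,osj] -> 15 lines: cgu nfwy dcour cmw rlott vkgyt agxtl soj muaq osj wpxcf ebx rvlw gmi rykem
Hunk 4: at line 2 remove [cmw] add [mcgtq] -> 15 lines: cgu nfwy dcour mcgtq rlott vkgyt agxtl soj muaq osj wpxcf ebx rvlw gmi rykem
Final line count: 15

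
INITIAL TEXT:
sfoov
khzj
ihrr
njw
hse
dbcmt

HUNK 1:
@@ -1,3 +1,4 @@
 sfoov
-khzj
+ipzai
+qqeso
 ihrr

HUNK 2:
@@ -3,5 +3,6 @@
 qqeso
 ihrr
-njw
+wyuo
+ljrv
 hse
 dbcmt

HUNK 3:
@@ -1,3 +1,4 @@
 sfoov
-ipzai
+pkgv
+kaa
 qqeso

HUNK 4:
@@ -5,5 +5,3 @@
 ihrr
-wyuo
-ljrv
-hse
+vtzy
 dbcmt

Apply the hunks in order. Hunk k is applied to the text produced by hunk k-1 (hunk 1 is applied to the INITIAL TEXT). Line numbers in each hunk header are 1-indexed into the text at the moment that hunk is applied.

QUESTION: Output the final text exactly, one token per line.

Answer: sfoov
pkgv
kaa
qqeso
ihrr
vtzy
dbcmt

Derivation:
Hunk 1: at line 1 remove [khzj] add [ipzai,qqeso] -> 7 lines: sfoov ipzai qqeso ihrr njw hse dbcmt
Hunk 2: at line 3 remove [njw] add [wyuo,ljrv] -> 8 lines: sfoov ipzai qqeso ihrr wyuo ljrv hse dbcmt
Hunk 3: at line 1 remove [ipzai] add [pkgv,kaa] -> 9 lines: sfoov pkgv kaa qqeso ihrr wyuo ljrv hse dbcmt
Hunk 4: at line 5 remove [wyuo,ljrv,hse] add [vtzy] -> 7 lines: sfoov pkgv kaa qqeso ihrr vtzy dbcmt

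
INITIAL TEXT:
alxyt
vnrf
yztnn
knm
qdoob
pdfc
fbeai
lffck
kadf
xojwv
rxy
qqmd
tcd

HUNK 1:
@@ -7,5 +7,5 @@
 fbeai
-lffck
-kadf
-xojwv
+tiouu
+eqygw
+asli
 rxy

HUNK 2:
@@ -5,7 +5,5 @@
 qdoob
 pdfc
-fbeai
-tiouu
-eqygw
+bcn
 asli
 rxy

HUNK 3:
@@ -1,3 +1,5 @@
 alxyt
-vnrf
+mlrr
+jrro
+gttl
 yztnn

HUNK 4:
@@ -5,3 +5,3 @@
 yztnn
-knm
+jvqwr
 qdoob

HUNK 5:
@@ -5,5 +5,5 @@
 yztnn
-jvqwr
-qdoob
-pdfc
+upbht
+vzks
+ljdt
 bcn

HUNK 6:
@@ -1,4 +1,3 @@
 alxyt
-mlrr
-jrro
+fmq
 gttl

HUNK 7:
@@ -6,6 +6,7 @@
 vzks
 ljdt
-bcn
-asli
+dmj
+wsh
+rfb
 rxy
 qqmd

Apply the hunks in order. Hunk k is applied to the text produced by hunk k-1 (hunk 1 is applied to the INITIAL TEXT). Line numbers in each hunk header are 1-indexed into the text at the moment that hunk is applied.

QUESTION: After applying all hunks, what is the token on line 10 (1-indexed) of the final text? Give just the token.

Hunk 1: at line 7 remove [lffck,kadf,xojwv] add [tiouu,eqygw,asli] -> 13 lines: alxyt vnrf yztnn knm qdoob pdfc fbeai tiouu eqygw asli rxy qqmd tcd
Hunk 2: at line 5 remove [fbeai,tiouu,eqygw] add [bcn] -> 11 lines: alxyt vnrf yztnn knm qdoob pdfc bcn asli rxy qqmd tcd
Hunk 3: at line 1 remove [vnrf] add [mlrr,jrro,gttl] -> 13 lines: alxyt mlrr jrro gttl yztnn knm qdoob pdfc bcn asli rxy qqmd tcd
Hunk 4: at line 5 remove [knm] add [jvqwr] -> 13 lines: alxyt mlrr jrro gttl yztnn jvqwr qdoob pdfc bcn asli rxy qqmd tcd
Hunk 5: at line 5 remove [jvqwr,qdoob,pdfc] add [upbht,vzks,ljdt] -> 13 lines: alxyt mlrr jrro gttl yztnn upbht vzks ljdt bcn asli rxy qqmd tcd
Hunk 6: at line 1 remove [mlrr,jrro] add [fmq] -> 12 lines: alxyt fmq gttl yztnn upbht vzks ljdt bcn asli rxy qqmd tcd
Hunk 7: at line 6 remove [bcn,asli] add [dmj,wsh,rfb] -> 13 lines: alxyt fmq gttl yztnn upbht vzks ljdt dmj wsh rfb rxy qqmd tcd
Final line 10: rfb

Answer: rfb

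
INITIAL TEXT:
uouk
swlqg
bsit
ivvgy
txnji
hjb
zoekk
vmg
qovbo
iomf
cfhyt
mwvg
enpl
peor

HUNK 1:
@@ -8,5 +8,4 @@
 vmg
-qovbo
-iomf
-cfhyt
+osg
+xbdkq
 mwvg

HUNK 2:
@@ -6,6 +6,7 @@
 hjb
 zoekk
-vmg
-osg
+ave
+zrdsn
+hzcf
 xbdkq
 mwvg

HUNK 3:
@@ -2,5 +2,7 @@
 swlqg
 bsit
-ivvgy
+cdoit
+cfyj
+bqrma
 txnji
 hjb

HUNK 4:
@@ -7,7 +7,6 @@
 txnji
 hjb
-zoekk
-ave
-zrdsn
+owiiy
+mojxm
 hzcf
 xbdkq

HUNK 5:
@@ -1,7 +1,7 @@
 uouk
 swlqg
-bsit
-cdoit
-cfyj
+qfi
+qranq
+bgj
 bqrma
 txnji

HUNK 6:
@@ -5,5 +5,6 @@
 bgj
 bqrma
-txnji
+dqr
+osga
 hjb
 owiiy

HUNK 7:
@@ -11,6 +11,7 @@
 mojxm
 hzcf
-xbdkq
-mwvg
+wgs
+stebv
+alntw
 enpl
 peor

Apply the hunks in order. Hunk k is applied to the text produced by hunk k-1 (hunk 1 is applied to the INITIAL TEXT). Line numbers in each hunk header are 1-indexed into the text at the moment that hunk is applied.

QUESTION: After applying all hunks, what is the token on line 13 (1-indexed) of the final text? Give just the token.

Answer: wgs

Derivation:
Hunk 1: at line 8 remove [qovbo,iomf,cfhyt] add [osg,xbdkq] -> 13 lines: uouk swlqg bsit ivvgy txnji hjb zoekk vmg osg xbdkq mwvg enpl peor
Hunk 2: at line 6 remove [vmg,osg] add [ave,zrdsn,hzcf] -> 14 lines: uouk swlqg bsit ivvgy txnji hjb zoekk ave zrdsn hzcf xbdkq mwvg enpl peor
Hunk 3: at line 2 remove [ivvgy] add [cdoit,cfyj,bqrma] -> 16 lines: uouk swlqg bsit cdoit cfyj bqrma txnji hjb zoekk ave zrdsn hzcf xbdkq mwvg enpl peor
Hunk 4: at line 7 remove [zoekk,ave,zrdsn] add [owiiy,mojxm] -> 15 lines: uouk swlqg bsit cdoit cfyj bqrma txnji hjb owiiy mojxm hzcf xbdkq mwvg enpl peor
Hunk 5: at line 1 remove [bsit,cdoit,cfyj] add [qfi,qranq,bgj] -> 15 lines: uouk swlqg qfi qranq bgj bqrma txnji hjb owiiy mojxm hzcf xbdkq mwvg enpl peor
Hunk 6: at line 5 remove [txnji] add [dqr,osga] -> 16 lines: uouk swlqg qfi qranq bgj bqrma dqr osga hjb owiiy mojxm hzcf xbdkq mwvg enpl peor
Hunk 7: at line 11 remove [xbdkq,mwvg] add [wgs,stebv,alntw] -> 17 lines: uouk swlqg qfi qranq bgj bqrma dqr osga hjb owiiy mojxm hzcf wgs stebv alntw enpl peor
Final line 13: wgs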